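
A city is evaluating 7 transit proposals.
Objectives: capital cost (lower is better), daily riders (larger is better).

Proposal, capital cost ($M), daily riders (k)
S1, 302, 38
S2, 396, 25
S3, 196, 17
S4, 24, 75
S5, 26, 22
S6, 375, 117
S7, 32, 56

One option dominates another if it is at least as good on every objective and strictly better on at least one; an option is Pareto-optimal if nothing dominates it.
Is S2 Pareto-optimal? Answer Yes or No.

S1 vs S2: capital cost 302≤396, daily riders 38≥25 — S1 is at least as good on every objective and strictly better on at least one, so S1 dominates S2.

No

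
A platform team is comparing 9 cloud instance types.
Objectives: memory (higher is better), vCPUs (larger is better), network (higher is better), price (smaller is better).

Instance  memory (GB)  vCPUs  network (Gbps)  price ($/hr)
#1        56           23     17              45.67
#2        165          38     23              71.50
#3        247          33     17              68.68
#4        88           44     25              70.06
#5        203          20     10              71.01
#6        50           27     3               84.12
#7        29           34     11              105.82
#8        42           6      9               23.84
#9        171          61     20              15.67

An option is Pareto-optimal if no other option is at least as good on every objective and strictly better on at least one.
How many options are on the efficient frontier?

4

#1: dominated by #9 (memory 171≥56, vCPUs 61≥23, network 20≥17, price 15.67≤45.67).
#2: not dominated.
#3: not dominated (best memory).
#4: not dominated (best network).
#5: dominated by #3 (memory 247≥203, vCPUs 33≥20, network 17≥10, price 68.68≤71.01).
#6: dominated by #2 (memory 165≥50, vCPUs 38≥27, network 23≥3, price 71.50≤84.12).
#7: dominated by #2 (memory 165≥29, vCPUs 38≥34, network 23≥11, price 71.50≤105.82).
#8: dominated by #9 (memory 171≥42, vCPUs 61≥6, network 20≥9, price 15.67≤23.84).
#9: not dominated (best vCPUs).
Pareto-optimal: #2, #3, #4, #9 → 4.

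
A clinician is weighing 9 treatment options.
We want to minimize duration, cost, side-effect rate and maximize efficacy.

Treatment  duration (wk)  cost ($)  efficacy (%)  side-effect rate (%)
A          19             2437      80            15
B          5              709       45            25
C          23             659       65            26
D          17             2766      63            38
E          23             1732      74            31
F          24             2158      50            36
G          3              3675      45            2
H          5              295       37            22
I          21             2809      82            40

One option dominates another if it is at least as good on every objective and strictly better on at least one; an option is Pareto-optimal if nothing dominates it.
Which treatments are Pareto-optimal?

A: not dominated.
B: not dominated.
C: not dominated.
D: not dominated.
E: not dominated.
F: dominated by C (duration 23≤24, cost 659≤2158, efficacy 65≥50, side-effect rate 26≤36).
G: not dominated (best duration).
H: not dominated (best cost).
I: not dominated (best efficacy).

A, B, C, D, E, G, H, I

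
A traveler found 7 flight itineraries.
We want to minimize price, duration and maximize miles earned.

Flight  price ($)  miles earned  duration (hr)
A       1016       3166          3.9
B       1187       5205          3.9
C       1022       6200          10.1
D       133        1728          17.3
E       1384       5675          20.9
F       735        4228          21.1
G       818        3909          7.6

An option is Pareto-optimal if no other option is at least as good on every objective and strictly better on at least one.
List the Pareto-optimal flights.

A: not dominated.
B: not dominated.
C: not dominated (best miles earned).
D: not dominated (best price).
E: dominated by C (price 1022≤1384, miles earned 6200≥5675, duration 10.1≤20.9).
F: not dominated.
G: not dominated.

A, B, C, D, F, G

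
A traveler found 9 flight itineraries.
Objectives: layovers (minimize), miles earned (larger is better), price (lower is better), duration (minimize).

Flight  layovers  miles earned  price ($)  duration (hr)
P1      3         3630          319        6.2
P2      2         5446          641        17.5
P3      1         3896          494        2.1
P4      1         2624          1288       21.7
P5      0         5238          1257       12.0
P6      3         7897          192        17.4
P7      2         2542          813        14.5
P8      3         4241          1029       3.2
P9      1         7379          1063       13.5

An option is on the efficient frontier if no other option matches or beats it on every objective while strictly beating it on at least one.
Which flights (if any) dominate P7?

P3: layovers 1≤2, miles earned 3896≥2542, price 494≤813, duration 2.1≤14.5 — dominates P7.
Others (P1, P2, P4, P5, P6, P8, P9) are each worse than P7 on at least one objective.

P3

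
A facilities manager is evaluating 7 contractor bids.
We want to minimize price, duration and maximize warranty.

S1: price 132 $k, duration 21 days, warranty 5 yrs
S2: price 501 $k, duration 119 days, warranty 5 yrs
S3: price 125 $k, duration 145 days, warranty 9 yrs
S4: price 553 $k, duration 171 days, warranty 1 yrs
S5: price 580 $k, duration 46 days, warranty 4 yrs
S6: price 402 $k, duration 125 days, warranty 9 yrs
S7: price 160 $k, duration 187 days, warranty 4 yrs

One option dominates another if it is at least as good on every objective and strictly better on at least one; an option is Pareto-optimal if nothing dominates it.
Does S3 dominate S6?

No

S3 vs S6: S3 is worse on duration (145 vs 125), so it does not dominate S6.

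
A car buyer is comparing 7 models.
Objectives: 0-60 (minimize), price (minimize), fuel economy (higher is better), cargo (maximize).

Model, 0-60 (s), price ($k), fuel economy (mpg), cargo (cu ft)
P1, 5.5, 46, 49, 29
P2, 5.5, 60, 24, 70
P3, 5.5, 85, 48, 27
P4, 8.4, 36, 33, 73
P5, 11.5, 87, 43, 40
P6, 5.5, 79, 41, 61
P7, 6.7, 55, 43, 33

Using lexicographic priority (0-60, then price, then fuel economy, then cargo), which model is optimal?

P1

First minimize 0-60: best is 5.5, kept {P1, P2, P3, P6}.
Then minimize price: best is 46, kept {P1}.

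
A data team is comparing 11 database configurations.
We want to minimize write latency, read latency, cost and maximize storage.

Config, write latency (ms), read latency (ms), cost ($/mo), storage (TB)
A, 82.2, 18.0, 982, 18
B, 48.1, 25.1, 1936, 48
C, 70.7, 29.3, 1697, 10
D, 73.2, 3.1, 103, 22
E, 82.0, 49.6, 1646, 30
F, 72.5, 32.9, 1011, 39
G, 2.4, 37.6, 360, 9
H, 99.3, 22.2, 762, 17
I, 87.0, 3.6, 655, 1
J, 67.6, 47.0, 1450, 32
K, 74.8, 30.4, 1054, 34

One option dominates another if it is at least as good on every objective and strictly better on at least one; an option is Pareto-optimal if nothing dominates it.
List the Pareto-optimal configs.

A: dominated by D (write latency 73.2≤82.2, read latency 3.1≤18.0, cost 103≤982, storage 22≥18).
B: not dominated (best storage).
C: not dominated.
D: not dominated (best read latency).
E: dominated by F (write latency 72.5≤82.0, read latency 32.9≤49.6, cost 1011≤1646, storage 39≥30).
F: not dominated.
G: not dominated (best write latency).
H: dominated by D (write latency 73.2≤99.3, read latency 3.1≤22.2, cost 103≤762, storage 22≥17).
I: dominated by D (write latency 73.2≤87.0, read latency 3.1≤3.6, cost 103≤655, storage 22≥1).
J: not dominated.
K: not dominated.

B, C, D, F, G, J, K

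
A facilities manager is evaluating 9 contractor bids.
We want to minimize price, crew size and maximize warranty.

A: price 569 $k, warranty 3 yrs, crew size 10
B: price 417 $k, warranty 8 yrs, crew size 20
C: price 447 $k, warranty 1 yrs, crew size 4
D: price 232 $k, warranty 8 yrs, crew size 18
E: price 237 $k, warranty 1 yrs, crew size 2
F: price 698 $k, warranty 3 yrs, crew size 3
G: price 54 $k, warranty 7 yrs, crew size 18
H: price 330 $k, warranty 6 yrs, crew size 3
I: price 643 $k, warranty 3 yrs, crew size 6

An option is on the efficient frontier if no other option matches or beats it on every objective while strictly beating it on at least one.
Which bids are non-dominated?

A: dominated by H (price 330≤569, warranty 6≥3, crew size 3≤10).
B: dominated by D (price 232≤417, warranty 8≥8, crew size 18≤20).
C: dominated by E (price 237≤447, warranty 1≥1, crew size 2≤4).
D: not dominated.
E: not dominated (best crew size).
F: dominated by H (price 330≤698, warranty 6≥3, crew size 3≤3).
G: not dominated (best price).
H: not dominated.
I: dominated by H (price 330≤643, warranty 6≥3, crew size 3≤6).

D, E, G, H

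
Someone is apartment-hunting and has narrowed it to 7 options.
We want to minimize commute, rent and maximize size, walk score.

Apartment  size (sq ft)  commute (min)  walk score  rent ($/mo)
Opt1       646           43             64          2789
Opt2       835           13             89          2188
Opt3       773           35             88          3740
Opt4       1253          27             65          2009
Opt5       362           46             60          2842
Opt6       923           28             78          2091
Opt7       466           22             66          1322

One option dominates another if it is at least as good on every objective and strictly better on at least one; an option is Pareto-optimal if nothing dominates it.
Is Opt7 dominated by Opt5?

Opt5 vs Opt7: Opt5 is worse on size (362 vs 466), so it does not dominate Opt7.

No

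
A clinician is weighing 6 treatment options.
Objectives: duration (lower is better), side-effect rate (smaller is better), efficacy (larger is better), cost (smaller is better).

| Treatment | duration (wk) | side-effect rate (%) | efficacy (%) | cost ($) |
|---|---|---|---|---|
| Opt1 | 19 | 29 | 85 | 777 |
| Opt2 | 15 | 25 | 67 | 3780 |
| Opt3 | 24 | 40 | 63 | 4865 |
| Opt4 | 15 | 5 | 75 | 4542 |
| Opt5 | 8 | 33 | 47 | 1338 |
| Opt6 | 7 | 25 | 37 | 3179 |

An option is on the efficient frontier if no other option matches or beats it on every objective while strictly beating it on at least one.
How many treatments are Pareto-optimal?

5

Opt1: not dominated (best efficacy).
Opt2: not dominated.
Opt3: dominated by Opt1 (duration 19≤24, side-effect rate 29≤40, efficacy 85≥63, cost 777≤4865).
Opt4: not dominated (best side-effect rate).
Opt5: not dominated.
Opt6: not dominated (best duration).
Pareto-optimal: Opt1, Opt2, Opt4, Opt5, Opt6 → 5.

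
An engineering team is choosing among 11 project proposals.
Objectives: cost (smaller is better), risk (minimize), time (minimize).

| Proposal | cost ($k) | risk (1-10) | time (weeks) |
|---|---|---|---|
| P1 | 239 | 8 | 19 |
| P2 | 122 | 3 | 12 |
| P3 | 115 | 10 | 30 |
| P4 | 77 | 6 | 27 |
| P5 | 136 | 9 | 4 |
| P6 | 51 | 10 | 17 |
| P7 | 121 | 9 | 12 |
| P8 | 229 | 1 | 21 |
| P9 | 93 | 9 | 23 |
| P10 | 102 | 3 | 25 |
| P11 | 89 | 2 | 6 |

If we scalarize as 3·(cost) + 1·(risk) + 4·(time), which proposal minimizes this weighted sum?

P1: 3·239 + 1·8 + 4·19 = 801
P2: 3·122 + 1·3 + 4·12 = 417
P3: 3·115 + 1·10 + 4·30 = 475
P4: 3·77 + 1·6 + 4·27 = 345
P5: 3·136 + 1·9 + 4·4 = 433
P6: 3·51 + 1·10 + 4·17 = 231
P7: 3·121 + 1·9 + 4·12 = 420
P8: 3·229 + 1·1 + 4·21 = 772
P9: 3·93 + 1·9 + 4·23 = 380
P10: 3·102 + 1·3 + 4·25 = 409
P11: 3·89 + 1·2 + 4·6 = 293
Lowest: P6 at 231.

P6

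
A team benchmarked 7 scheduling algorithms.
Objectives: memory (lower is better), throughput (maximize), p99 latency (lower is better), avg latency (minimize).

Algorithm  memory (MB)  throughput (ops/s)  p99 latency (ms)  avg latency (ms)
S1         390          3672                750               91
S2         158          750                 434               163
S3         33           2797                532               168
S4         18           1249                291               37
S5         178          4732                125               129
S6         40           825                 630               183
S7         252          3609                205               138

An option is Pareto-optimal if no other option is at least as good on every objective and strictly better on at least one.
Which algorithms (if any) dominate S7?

S5

S5: memory 178≤252, throughput 4732≥3609, p99 latency 125≤205, avg latency 129≤138 — dominates S7.
Others (S1, S2, S3, S4, S6) are each worse than S7 on at least one objective.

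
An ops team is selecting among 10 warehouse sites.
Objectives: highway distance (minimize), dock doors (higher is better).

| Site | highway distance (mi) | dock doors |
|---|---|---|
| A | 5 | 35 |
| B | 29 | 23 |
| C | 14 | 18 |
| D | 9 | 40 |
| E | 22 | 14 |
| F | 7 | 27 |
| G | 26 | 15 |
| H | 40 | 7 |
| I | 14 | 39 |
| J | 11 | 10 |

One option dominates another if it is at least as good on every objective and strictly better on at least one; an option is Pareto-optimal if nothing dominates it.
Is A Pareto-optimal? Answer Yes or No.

B: worse on highway distance (29 vs 5).
C: worse on highway distance (14 vs 5).
D: worse on highway distance (9 vs 5).
E: worse on highway distance (22 vs 5).
F: worse on highway distance (7 vs 5).
G: worse on highway distance (26 vs 5).
H: worse on highway distance (40 vs 5).
I: worse on highway distance (14 vs 5).
J: worse on highway distance (11 vs 5).
No option is at least as good as A on every objective and strictly better on one.

Yes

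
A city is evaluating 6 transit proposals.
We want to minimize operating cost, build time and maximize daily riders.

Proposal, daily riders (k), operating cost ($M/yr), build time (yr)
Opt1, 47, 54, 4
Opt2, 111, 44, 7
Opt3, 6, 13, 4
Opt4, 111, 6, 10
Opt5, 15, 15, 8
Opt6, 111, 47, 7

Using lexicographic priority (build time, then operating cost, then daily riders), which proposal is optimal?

Opt3

First minimize build time: best is 4, kept {Opt1, Opt3}.
Then minimize operating cost: best is 13, kept {Opt3}.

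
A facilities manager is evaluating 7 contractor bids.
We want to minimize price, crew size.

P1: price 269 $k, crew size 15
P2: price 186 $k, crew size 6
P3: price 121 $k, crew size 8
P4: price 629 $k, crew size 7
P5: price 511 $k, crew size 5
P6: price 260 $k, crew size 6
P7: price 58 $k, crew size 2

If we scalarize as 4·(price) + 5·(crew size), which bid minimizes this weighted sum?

P7

P1: 4·269 + 5·15 = 1151
P2: 4·186 + 5·6 = 774
P3: 4·121 + 5·8 = 524
P4: 4·629 + 5·7 = 2551
P5: 4·511 + 5·5 = 2069
P6: 4·260 + 5·6 = 1070
P7: 4·58 + 5·2 = 242
Lowest: P7 at 242.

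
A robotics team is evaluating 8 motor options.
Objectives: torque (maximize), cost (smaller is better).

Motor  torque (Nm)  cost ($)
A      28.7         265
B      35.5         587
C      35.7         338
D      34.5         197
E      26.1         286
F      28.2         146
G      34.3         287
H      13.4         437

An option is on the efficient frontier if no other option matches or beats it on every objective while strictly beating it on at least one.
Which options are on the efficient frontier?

A: dominated by D (torque 34.5≥28.7, cost 197≤265).
B: dominated by C (torque 35.7≥35.5, cost 338≤587).
C: not dominated (best torque).
D: not dominated.
E: dominated by A (torque 28.7≥26.1, cost 265≤286).
F: not dominated (best cost).
G: dominated by D (torque 34.5≥34.3, cost 197≤287).
H: dominated by A (torque 28.7≥13.4, cost 265≤437).

C, D, F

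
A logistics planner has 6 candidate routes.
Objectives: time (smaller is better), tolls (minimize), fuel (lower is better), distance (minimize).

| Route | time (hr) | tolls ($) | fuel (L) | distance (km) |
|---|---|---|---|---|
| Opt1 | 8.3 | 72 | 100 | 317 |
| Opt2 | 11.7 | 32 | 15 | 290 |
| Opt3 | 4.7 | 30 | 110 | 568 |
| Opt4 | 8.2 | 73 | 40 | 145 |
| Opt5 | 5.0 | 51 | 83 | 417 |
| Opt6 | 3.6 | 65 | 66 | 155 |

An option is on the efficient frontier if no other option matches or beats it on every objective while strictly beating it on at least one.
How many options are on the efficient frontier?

Opt1: dominated by Opt6 (time 3.6≤8.3, tolls 65≤72, fuel 66≤100, distance 155≤317).
Opt2: not dominated (best fuel).
Opt3: not dominated (best tolls).
Opt4: not dominated (best distance).
Opt5: not dominated.
Opt6: not dominated (best time).
Pareto-optimal: Opt2, Opt3, Opt4, Opt5, Opt6 → 5.

5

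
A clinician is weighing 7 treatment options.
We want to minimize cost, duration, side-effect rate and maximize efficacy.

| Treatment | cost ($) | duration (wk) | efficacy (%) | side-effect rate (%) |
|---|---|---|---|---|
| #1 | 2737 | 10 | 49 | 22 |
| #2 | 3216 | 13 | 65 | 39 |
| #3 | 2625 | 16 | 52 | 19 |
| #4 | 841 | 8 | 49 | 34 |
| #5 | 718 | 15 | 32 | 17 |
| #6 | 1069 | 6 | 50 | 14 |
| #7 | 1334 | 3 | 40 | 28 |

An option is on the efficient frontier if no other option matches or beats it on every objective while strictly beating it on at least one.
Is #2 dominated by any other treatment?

#1: worse on efficacy (49 vs 65).
#3: worse on duration (16 vs 13).
#4: worse on efficacy (49 vs 65).
#5: worse on duration (15 vs 13).
#6: worse on efficacy (50 vs 65).
#7: worse on efficacy (40 vs 65).
No option is at least as good as #2 on every objective and strictly better on one.

No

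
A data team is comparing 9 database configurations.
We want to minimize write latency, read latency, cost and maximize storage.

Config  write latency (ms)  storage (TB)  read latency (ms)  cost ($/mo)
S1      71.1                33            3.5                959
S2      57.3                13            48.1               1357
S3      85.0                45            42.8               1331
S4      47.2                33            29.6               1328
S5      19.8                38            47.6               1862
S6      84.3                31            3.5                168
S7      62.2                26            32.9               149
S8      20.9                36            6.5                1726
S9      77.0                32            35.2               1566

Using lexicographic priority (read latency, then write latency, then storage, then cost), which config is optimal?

S1

First minimize read latency: best is 3.5, kept {S1, S6}.
Then minimize write latency: best is 71.1, kept {S1}.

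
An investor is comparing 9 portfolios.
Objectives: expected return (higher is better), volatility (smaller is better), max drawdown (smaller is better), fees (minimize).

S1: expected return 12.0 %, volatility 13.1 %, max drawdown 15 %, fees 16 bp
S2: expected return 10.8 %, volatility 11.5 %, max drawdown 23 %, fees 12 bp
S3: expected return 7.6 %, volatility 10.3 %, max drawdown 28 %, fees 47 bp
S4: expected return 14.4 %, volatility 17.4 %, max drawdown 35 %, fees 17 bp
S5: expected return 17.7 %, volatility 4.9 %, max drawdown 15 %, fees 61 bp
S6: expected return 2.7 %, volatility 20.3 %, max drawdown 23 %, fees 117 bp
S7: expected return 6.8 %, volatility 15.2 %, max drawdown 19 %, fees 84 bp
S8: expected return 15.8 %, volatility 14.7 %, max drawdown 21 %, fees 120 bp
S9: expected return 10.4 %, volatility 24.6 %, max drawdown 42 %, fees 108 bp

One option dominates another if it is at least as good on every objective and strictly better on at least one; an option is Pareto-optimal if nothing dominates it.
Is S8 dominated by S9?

No

S9 vs S8: S9 is worse on expected return (10.4 vs 15.8), so it does not dominate S8.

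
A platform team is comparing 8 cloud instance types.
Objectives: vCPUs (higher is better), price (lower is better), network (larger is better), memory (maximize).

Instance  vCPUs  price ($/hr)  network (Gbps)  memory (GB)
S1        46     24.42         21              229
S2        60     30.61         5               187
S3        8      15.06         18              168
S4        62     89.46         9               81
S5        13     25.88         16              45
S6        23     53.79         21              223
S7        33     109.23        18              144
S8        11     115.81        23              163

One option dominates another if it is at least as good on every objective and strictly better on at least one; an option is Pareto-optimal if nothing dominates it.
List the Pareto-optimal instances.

S1: not dominated (best memory).
S2: not dominated.
S3: not dominated (best price).
S4: not dominated (best vCPUs).
S5: dominated by S1 (vCPUs 46≥13, price 24.42≤25.88, network 21≥16, memory 229≥45).
S6: dominated by S1 (vCPUs 46≥23, price 24.42≤53.79, network 21≥21, memory 229≥223).
S7: dominated by S1 (vCPUs 46≥33, price 24.42≤109.23, network 21≥18, memory 229≥144).
S8: not dominated (best network).

S1, S2, S3, S4, S8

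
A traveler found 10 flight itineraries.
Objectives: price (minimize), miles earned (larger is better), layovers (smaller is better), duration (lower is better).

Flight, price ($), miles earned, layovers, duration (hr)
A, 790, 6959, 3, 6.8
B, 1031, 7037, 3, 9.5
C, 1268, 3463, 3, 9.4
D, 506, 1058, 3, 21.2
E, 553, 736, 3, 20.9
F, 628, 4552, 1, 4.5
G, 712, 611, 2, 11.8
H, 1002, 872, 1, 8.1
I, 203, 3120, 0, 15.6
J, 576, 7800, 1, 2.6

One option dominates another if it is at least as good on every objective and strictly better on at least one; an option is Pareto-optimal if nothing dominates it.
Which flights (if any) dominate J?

A: worse on price (790 vs 576).
B: worse on price (1031 vs 576).
C: worse on price (1268 vs 576).
D: worse on miles earned (1058 vs 7800).
E: worse on miles earned (736 vs 7800).
F: worse on price (628 vs 576).
G: worse on price (712 vs 576).
H: worse on price (1002 vs 576).
I: worse on miles earned (3120 vs 7800).
No option dominates J.

none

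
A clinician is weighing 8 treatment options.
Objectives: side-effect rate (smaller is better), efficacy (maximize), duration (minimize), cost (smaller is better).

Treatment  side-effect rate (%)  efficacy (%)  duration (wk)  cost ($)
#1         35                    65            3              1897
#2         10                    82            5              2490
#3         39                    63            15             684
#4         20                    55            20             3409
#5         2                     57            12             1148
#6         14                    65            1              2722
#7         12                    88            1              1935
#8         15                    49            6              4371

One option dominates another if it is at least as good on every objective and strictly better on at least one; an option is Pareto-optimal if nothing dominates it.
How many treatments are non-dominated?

#1: not dominated.
#2: not dominated.
#3: not dominated (best cost).
#4: dominated by #2 (side-effect rate 10≤20, efficacy 82≥55, duration 5≤20, cost 2490≤3409).
#5: not dominated (best side-effect rate).
#6: dominated by #7 (side-effect rate 12≤14, efficacy 88≥65, duration 1≤1, cost 1935≤2722).
#7: not dominated (best efficacy).
#8: dominated by #2 (side-effect rate 10≤15, efficacy 82≥49, duration 5≤6, cost 2490≤4371).
Pareto-optimal: #1, #2, #3, #5, #7 → 5.

5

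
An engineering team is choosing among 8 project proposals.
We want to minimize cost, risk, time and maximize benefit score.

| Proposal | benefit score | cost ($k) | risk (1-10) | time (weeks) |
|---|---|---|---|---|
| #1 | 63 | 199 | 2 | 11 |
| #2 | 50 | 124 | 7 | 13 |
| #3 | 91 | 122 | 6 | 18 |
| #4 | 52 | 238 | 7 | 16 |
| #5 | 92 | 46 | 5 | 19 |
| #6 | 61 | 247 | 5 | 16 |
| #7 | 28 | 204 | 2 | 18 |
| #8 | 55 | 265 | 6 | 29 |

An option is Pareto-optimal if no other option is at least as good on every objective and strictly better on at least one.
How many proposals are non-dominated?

#1: not dominated (best time).
#2: not dominated.
#3: not dominated.
#4: dominated by #1 (benefit score 63≥52, cost 199≤238, risk 2≤7, time 11≤16).
#5: not dominated (best benefit score).
#6: dominated by #1 (benefit score 63≥61, cost 199≤247, risk 2≤5, time 11≤16).
#7: dominated by #1 (benefit score 63≥28, cost 199≤204, risk 2≤2, time 11≤18).
#8: dominated by #1 (benefit score 63≥55, cost 199≤265, risk 2≤6, time 11≤29).
Pareto-optimal: #1, #2, #3, #5 → 4.

4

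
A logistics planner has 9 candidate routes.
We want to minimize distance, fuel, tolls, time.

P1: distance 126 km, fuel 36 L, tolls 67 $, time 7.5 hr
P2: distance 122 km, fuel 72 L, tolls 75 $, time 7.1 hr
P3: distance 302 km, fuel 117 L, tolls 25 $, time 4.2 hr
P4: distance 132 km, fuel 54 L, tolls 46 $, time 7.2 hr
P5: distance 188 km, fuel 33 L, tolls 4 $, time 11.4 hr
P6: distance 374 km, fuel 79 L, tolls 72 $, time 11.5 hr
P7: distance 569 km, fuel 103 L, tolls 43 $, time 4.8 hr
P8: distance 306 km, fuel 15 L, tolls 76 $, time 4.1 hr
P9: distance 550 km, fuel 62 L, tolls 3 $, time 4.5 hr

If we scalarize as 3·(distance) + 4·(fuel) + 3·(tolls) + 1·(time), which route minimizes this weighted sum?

P1: 3·126 + 4·36 + 3·67 + 1·7.5 = 730.5
P2: 3·122 + 4·72 + 3·75 + 1·7.1 = 886.1
P3: 3·302 + 4·117 + 3·25 + 1·4.2 = 1453.2
P4: 3·132 + 4·54 + 3·46 + 1·7.2 = 757.2
P5: 3·188 + 4·33 + 3·4 + 1·11.4 = 719.4
P6: 3·374 + 4·79 + 3·72 + 1·11.5 = 1665.5
P7: 3·569 + 4·103 + 3·43 + 1·4.8 = 2252.8
P8: 3·306 + 4·15 + 3·76 + 1·4.1 = 1210.1
P9: 3·550 + 4·62 + 3·3 + 1·4.5 = 1911.5
Lowest: P5 at 719.4.

P5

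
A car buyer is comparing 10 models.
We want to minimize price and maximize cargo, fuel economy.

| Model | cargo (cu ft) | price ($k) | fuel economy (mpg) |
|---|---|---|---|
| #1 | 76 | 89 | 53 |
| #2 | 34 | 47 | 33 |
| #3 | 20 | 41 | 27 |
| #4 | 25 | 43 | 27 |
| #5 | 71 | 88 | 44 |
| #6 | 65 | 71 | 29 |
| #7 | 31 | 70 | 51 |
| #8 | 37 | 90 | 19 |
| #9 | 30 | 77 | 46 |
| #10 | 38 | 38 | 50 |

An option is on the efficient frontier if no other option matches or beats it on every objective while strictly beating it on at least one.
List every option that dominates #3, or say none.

#10: cargo 38≥20, price 38≤41, fuel economy 50≥27 — dominates #3.
Others (#1, #2, #4, #5, #6, #7, #8, #9) are each worse than #3 on at least one objective.

#10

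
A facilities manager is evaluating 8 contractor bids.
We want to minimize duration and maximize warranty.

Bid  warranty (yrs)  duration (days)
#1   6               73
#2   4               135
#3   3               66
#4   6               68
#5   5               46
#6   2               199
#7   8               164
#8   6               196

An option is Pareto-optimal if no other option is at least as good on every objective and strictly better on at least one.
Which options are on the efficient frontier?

#4, #5, #7

#1: dominated by #4 (warranty 6≥6, duration 68≤73).
#2: dominated by #1 (warranty 6≥4, duration 73≤135).
#3: dominated by #5 (warranty 5≥3, duration 46≤66).
#4: not dominated.
#5: not dominated (best duration).
#6: dominated by #1 (warranty 6≥2, duration 73≤199).
#7: not dominated (best warranty).
#8: dominated by #1 (warranty 6≥6, duration 73≤196).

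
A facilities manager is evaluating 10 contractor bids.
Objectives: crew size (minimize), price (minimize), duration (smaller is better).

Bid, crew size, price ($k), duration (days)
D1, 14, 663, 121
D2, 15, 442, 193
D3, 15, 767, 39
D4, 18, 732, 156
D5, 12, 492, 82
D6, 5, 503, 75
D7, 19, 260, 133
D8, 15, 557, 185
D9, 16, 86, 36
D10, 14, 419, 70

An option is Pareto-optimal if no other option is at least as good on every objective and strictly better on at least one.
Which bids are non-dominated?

D3, D5, D6, D9, D10

D1: dominated by D5 (crew size 12≤14, price 492≤663, duration 82≤121).
D2: dominated by D10 (crew size 14≤15, price 419≤442, duration 70≤193).
D3: not dominated.
D4: dominated by D1 (crew size 14≤18, price 663≤732, duration 121≤156).
D5: not dominated.
D6: not dominated (best crew size).
D7: dominated by D9 (crew size 16≤19, price 86≤260, duration 36≤133).
D8: dominated by D5 (crew size 12≤15, price 492≤557, duration 82≤185).
D9: not dominated (best price).
D10: not dominated.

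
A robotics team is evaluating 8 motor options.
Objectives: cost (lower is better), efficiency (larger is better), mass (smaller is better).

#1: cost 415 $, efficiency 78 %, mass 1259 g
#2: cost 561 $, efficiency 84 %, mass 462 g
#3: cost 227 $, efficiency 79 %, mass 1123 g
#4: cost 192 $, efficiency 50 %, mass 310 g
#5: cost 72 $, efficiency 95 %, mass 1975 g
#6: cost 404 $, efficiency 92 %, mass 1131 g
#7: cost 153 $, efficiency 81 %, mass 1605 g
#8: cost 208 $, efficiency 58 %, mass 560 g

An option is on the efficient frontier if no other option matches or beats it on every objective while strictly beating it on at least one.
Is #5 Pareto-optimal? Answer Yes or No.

#1: worse on cost (415 vs 72).
#2: worse on cost (561 vs 72).
#3: worse on cost (227 vs 72).
#4: worse on cost (192 vs 72).
#6: worse on cost (404 vs 72).
#7: worse on cost (153 vs 72).
#8: worse on cost (208 vs 72).
No option is at least as good as #5 on every objective and strictly better on one.

Yes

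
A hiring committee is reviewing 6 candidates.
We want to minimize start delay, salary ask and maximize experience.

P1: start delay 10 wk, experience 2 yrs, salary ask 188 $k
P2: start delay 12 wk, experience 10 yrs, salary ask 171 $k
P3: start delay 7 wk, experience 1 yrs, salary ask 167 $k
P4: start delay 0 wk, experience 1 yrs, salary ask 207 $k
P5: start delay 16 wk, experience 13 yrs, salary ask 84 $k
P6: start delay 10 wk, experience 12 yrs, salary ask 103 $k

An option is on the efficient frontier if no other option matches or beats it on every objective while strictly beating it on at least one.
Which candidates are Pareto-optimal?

P1: dominated by P6 (start delay 10≤10, experience 12≥2, salary ask 103≤188).
P2: dominated by P6 (start delay 10≤12, experience 12≥10, salary ask 103≤171).
P3: not dominated.
P4: not dominated (best start delay).
P5: not dominated (best experience).
P6: not dominated.

P3, P4, P5, P6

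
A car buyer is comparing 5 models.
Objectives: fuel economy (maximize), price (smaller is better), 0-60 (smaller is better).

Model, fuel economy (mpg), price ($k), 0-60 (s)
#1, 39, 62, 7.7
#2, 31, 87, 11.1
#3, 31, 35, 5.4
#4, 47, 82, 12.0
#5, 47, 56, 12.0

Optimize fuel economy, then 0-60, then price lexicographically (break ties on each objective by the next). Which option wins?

First maximize fuel economy: best is 47, kept {#4, #5}.
Then minimize 0-60: best is 12.0, kept {#4, #5}.
Then minimize price: best is 56, kept {#5}.

#5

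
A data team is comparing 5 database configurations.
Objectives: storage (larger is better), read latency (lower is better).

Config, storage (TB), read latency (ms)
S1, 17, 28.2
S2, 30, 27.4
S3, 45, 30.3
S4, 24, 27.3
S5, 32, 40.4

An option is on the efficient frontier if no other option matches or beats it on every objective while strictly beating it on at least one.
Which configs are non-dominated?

S2, S3, S4

S1: dominated by S2 (storage 30≥17, read latency 27.4≤28.2).
S2: not dominated.
S3: not dominated (best storage).
S4: not dominated (best read latency).
S5: dominated by S3 (storage 45≥32, read latency 30.3≤40.4).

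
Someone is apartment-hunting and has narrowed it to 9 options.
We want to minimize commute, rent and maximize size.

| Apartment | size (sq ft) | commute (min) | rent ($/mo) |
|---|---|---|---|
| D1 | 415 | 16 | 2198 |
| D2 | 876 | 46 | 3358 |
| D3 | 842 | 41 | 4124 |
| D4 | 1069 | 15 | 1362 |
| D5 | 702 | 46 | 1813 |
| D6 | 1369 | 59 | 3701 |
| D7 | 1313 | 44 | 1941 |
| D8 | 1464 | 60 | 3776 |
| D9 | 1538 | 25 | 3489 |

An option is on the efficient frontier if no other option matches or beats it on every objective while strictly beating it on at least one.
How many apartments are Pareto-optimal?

D1: dominated by D4 (size 1069≥415, commute 15≤16, rent 1362≤2198).
D2: dominated by D4 (size 1069≥876, commute 15≤46, rent 1362≤3358).
D3: dominated by D4 (size 1069≥842, commute 15≤41, rent 1362≤4124).
D4: not dominated (best commute).
D5: dominated by D4 (size 1069≥702, commute 15≤46, rent 1362≤1813).
D6: dominated by D9 (size 1538≥1369, commute 25≤59, rent 3489≤3701).
D7: not dominated.
D8: dominated by D9 (size 1538≥1464, commute 25≤60, rent 3489≤3776).
D9: not dominated (best size).
Pareto-optimal: D4, D7, D9 → 3.

3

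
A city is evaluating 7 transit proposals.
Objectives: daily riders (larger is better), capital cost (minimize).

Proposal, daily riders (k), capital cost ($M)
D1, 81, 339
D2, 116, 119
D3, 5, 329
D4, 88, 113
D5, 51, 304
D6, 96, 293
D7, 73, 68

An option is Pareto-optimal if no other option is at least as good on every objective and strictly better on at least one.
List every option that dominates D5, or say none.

D2: daily riders 116≥51, capital cost 119≤304 — dominates D5.
D4: daily riders 88≥51, capital cost 113≤304 — dominates D5.
D6: daily riders 96≥51, capital cost 293≤304 — dominates D5.
D7: daily riders 73≥51, capital cost 68≤304 — dominates D5.
Others (D1, D3) are each worse than D5 on at least one objective.

D2, D4, D6, D7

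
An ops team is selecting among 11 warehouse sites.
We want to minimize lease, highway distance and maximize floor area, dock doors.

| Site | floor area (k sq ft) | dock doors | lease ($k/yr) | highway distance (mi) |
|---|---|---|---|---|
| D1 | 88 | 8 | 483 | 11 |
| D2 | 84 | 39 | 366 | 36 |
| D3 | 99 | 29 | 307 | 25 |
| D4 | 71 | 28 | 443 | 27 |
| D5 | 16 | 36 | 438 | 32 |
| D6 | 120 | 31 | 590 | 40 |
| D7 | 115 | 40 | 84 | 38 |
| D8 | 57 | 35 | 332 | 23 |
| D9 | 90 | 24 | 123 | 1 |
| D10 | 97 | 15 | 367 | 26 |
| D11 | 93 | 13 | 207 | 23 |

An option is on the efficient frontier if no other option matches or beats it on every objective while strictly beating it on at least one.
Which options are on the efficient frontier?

D1: dominated by D9 (floor area 90≥88, dock doors 24≥8, lease 123≤483, highway distance 1≤11).
D2: not dominated.
D3: not dominated.
D4: dominated by D3 (floor area 99≥71, dock doors 29≥28, lease 307≤443, highway distance 25≤27).
D5: not dominated.
D6: not dominated (best floor area).
D7: not dominated (best dock doors).
D8: not dominated.
D9: not dominated (best highway distance).
D10: dominated by D3 (floor area 99≥97, dock doors 29≥15, lease 307≤367, highway distance 25≤26).
D11: not dominated.

D2, D3, D5, D6, D7, D8, D9, D11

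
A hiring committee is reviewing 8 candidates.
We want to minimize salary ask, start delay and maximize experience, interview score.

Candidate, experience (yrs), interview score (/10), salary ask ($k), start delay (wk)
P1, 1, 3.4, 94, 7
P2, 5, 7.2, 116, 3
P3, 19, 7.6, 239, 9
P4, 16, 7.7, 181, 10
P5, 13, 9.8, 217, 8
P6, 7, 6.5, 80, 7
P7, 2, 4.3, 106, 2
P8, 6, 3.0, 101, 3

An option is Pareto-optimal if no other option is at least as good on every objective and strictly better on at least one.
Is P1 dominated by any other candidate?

Yes

P6 vs P1: experience 7≥1, interview score 6.5≥3.4, salary ask 80≤94, start delay 7≤7 — P6 is at least as good on every objective and strictly better on at least one, so P6 dominates P1.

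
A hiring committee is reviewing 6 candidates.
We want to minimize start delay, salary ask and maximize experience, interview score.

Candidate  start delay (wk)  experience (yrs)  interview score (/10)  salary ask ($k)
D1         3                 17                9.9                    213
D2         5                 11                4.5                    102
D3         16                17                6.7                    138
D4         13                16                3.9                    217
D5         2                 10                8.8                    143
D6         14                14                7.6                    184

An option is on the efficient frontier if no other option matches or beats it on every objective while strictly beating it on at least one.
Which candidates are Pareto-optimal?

D1: not dominated (best interview score).
D2: not dominated (best salary ask).
D3: not dominated.
D4: dominated by D1 (start delay 3≤13, experience 17≥16, interview score 9.9≥3.9, salary ask 213≤217).
D5: not dominated (best start delay).
D6: not dominated.

D1, D2, D3, D5, D6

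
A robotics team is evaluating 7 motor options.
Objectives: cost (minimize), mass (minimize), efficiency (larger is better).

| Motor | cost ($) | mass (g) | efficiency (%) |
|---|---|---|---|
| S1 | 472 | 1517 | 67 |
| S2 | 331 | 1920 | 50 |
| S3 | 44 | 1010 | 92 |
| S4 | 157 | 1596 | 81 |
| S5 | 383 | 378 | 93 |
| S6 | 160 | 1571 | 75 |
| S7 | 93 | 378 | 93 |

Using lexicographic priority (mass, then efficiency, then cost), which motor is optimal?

S7

First minimize mass: best is 378, kept {S5, S7}.
Then maximize efficiency: best is 93, kept {S5, S7}.
Then minimize cost: best is 93, kept {S7}.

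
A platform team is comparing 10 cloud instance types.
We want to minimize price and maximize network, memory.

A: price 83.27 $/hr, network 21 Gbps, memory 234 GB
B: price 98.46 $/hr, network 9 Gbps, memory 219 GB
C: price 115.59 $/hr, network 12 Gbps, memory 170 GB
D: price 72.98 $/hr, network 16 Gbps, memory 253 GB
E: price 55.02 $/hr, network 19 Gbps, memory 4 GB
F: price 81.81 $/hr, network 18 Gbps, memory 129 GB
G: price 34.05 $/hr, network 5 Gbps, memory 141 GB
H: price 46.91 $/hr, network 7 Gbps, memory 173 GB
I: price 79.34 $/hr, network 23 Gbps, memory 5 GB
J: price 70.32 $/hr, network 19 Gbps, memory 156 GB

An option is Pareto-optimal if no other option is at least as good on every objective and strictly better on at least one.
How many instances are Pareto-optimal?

A: not dominated.
B: dominated by A (price 83.27≤98.46, network 21≥9, memory 234≥219).
C: dominated by A (price 83.27≤115.59, network 21≥12, memory 234≥170).
D: not dominated (best memory).
E: not dominated.
F: dominated by J (price 70.32≤81.81, network 19≥18, memory 156≥129).
G: not dominated (best price).
H: not dominated.
I: not dominated (best network).
J: not dominated.
Pareto-optimal: A, D, E, G, H, I, J → 7.

7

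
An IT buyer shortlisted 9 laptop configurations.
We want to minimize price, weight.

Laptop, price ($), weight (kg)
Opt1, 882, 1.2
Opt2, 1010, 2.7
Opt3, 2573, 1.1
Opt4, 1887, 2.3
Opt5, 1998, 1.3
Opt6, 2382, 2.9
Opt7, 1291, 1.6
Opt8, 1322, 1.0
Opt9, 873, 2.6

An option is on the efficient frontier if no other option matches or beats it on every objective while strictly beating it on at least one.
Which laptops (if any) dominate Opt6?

Opt1: price 882≤2382, weight 1.2≤2.9 — dominates Opt6.
Opt2: price 1010≤2382, weight 2.7≤2.9 — dominates Opt6.
Opt4: price 1887≤2382, weight 2.3≤2.9 — dominates Opt6.
Opt5: price 1998≤2382, weight 1.3≤2.9 — dominates Opt6.
Opt7: price 1291≤2382, weight 1.6≤2.9 — dominates Opt6.
Opt8: price 1322≤2382, weight 1.0≤2.9 — dominates Opt6.
Opt9: price 873≤2382, weight 2.6≤2.9 — dominates Opt6.
Others (Opt3) are each worse than Opt6 on at least one objective.

Opt1, Opt2, Opt4, Opt5, Opt7, Opt8, Opt9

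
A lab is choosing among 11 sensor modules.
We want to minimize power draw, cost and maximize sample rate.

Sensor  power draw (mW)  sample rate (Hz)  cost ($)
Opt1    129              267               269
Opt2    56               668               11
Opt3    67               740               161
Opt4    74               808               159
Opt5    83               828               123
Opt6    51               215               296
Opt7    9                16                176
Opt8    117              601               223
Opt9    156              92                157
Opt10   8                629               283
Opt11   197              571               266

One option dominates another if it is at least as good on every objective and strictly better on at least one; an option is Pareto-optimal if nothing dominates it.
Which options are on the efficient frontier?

Opt1: dominated by Opt2 (power draw 56≤129, sample rate 668≥267, cost 11≤269).
Opt2: not dominated (best cost).
Opt3: not dominated.
Opt4: not dominated.
Opt5: not dominated (best sample rate).
Opt6: dominated by Opt10 (power draw 8≤51, sample rate 629≥215, cost 283≤296).
Opt7: not dominated.
Opt8: dominated by Opt2 (power draw 56≤117, sample rate 668≥601, cost 11≤223).
Opt9: dominated by Opt2 (power draw 56≤156, sample rate 668≥92, cost 11≤157).
Opt10: not dominated (best power draw).
Opt11: dominated by Opt2 (power draw 56≤197, sample rate 668≥571, cost 11≤266).

Opt2, Opt3, Opt4, Opt5, Opt7, Opt10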